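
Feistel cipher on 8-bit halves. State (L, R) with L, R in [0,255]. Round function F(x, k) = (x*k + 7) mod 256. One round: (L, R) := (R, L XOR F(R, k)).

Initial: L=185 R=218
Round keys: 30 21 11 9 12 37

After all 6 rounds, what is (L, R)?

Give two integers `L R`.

Answer: 29 162

Derivation:
Round 1 (k=30): L=218 R=42
Round 2 (k=21): L=42 R=163
Round 3 (k=11): L=163 R=34
Round 4 (k=9): L=34 R=154
Round 5 (k=12): L=154 R=29
Round 6 (k=37): L=29 R=162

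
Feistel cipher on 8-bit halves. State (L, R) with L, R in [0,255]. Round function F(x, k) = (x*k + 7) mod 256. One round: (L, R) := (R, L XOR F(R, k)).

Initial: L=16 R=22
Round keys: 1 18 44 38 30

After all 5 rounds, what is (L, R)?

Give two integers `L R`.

Round 1 (k=1): L=22 R=13
Round 2 (k=18): L=13 R=231
Round 3 (k=44): L=231 R=182
Round 4 (k=38): L=182 R=236
Round 5 (k=30): L=236 R=25

Answer: 236 25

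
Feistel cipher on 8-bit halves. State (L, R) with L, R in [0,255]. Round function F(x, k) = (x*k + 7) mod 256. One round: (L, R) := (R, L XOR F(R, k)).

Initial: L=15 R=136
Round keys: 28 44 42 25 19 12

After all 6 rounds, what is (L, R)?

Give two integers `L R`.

Answer: 61 88

Derivation:
Round 1 (k=28): L=136 R=232
Round 2 (k=44): L=232 R=111
Round 3 (k=42): L=111 R=213
Round 4 (k=25): L=213 R=187
Round 5 (k=19): L=187 R=61
Round 6 (k=12): L=61 R=88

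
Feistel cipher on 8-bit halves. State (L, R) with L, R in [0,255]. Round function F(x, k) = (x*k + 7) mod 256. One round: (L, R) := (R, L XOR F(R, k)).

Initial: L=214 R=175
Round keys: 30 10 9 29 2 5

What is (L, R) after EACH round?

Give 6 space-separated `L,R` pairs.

Round 1 (k=30): L=175 R=95
Round 2 (k=10): L=95 R=18
Round 3 (k=9): L=18 R=246
Round 4 (k=29): L=246 R=247
Round 5 (k=2): L=247 R=3
Round 6 (k=5): L=3 R=225

Answer: 175,95 95,18 18,246 246,247 247,3 3,225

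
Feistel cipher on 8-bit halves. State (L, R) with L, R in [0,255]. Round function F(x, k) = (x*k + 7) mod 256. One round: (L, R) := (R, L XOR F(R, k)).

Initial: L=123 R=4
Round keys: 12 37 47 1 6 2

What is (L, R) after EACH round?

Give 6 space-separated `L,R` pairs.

Round 1 (k=12): L=4 R=76
Round 2 (k=37): L=76 R=7
Round 3 (k=47): L=7 R=28
Round 4 (k=1): L=28 R=36
Round 5 (k=6): L=36 R=195
Round 6 (k=2): L=195 R=169

Answer: 4,76 76,7 7,28 28,36 36,195 195,169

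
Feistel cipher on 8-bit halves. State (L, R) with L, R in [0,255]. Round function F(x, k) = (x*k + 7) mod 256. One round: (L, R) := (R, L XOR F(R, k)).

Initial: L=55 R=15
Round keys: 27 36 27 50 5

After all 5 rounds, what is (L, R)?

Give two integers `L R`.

Answer: 187 254

Derivation:
Round 1 (k=27): L=15 R=171
Round 2 (k=36): L=171 R=28
Round 3 (k=27): L=28 R=80
Round 4 (k=50): L=80 R=187
Round 5 (k=5): L=187 R=254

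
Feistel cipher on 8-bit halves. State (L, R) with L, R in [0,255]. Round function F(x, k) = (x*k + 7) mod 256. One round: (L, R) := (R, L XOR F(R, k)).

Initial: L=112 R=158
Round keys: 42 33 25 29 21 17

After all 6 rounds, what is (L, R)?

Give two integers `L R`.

Round 1 (k=42): L=158 R=131
Round 2 (k=33): L=131 R=116
Round 3 (k=25): L=116 R=216
Round 4 (k=29): L=216 R=11
Round 5 (k=21): L=11 R=54
Round 6 (k=17): L=54 R=150

Answer: 54 150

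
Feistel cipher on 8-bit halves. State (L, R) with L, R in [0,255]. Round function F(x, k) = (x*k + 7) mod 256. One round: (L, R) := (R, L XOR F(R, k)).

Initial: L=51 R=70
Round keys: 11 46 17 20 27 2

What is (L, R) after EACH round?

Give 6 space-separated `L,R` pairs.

Answer: 70,58 58,53 53,182 182,10 10,163 163,71

Derivation:
Round 1 (k=11): L=70 R=58
Round 2 (k=46): L=58 R=53
Round 3 (k=17): L=53 R=182
Round 4 (k=20): L=182 R=10
Round 5 (k=27): L=10 R=163
Round 6 (k=2): L=163 R=71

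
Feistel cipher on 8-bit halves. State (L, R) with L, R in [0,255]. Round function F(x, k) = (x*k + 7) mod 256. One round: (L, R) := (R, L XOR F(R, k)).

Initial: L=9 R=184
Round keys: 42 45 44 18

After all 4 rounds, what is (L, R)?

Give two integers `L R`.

Round 1 (k=42): L=184 R=62
Round 2 (k=45): L=62 R=85
Round 3 (k=44): L=85 R=157
Round 4 (k=18): L=157 R=68

Answer: 157 68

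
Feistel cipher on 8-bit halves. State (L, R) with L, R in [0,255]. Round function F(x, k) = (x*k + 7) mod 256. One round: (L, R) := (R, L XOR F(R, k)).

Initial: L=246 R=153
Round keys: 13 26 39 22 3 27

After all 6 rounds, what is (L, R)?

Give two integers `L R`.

Round 1 (k=13): L=153 R=58
Round 2 (k=26): L=58 R=114
Round 3 (k=39): L=114 R=95
Round 4 (k=22): L=95 R=67
Round 5 (k=3): L=67 R=143
Round 6 (k=27): L=143 R=95

Answer: 143 95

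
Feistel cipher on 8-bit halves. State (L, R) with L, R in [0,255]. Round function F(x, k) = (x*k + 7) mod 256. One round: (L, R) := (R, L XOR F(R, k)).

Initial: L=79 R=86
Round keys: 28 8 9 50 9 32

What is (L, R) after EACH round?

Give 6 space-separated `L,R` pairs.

Round 1 (k=28): L=86 R=32
Round 2 (k=8): L=32 R=81
Round 3 (k=9): L=81 R=192
Round 4 (k=50): L=192 R=214
Round 5 (k=9): L=214 R=77
Round 6 (k=32): L=77 R=113

Answer: 86,32 32,81 81,192 192,214 214,77 77,113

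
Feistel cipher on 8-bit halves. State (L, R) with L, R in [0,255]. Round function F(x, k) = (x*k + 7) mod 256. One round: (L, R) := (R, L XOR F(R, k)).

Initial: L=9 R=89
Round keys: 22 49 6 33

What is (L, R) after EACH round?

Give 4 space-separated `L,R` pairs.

Answer: 89,164 164,50 50,151 151,76

Derivation:
Round 1 (k=22): L=89 R=164
Round 2 (k=49): L=164 R=50
Round 3 (k=6): L=50 R=151
Round 4 (k=33): L=151 R=76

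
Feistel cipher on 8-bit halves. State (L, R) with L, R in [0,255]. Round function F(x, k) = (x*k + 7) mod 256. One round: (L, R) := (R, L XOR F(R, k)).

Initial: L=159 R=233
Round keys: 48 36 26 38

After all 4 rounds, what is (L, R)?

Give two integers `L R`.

Round 1 (k=48): L=233 R=40
Round 2 (k=36): L=40 R=78
Round 3 (k=26): L=78 R=219
Round 4 (k=38): L=219 R=199

Answer: 219 199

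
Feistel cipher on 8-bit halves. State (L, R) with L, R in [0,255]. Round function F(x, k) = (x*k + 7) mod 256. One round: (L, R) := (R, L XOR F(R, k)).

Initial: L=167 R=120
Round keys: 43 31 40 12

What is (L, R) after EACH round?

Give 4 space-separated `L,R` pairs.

Answer: 120,136 136,7 7,151 151,28

Derivation:
Round 1 (k=43): L=120 R=136
Round 2 (k=31): L=136 R=7
Round 3 (k=40): L=7 R=151
Round 4 (k=12): L=151 R=28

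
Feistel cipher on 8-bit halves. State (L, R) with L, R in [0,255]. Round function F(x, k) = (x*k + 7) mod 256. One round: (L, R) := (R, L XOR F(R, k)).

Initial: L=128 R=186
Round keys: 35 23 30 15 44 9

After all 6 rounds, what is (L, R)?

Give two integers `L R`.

Round 1 (k=35): L=186 R=245
Round 2 (k=23): L=245 R=176
Round 3 (k=30): L=176 R=82
Round 4 (k=15): L=82 R=101
Round 5 (k=44): L=101 R=49
Round 6 (k=9): L=49 R=165

Answer: 49 165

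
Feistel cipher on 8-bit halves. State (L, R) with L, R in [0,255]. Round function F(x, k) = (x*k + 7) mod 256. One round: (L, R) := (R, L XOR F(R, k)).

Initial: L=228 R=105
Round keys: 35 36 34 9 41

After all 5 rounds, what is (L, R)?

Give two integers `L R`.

Round 1 (k=35): L=105 R=134
Round 2 (k=36): L=134 R=182
Round 3 (k=34): L=182 R=181
Round 4 (k=9): L=181 R=210
Round 5 (k=41): L=210 R=28

Answer: 210 28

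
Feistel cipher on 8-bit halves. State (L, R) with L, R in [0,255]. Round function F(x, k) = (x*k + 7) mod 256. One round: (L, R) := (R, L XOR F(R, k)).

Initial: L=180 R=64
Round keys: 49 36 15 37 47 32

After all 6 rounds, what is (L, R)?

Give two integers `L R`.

Round 1 (k=49): L=64 R=243
Round 2 (k=36): L=243 R=115
Round 3 (k=15): L=115 R=55
Round 4 (k=37): L=55 R=137
Round 5 (k=47): L=137 R=25
Round 6 (k=32): L=25 R=174

Answer: 25 174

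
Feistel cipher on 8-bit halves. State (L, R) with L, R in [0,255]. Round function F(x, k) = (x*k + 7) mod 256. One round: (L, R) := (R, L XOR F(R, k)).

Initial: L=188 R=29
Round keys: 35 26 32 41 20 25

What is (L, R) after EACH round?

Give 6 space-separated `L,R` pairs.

Answer: 29,66 66,166 166,133 133,242 242,106 106,147

Derivation:
Round 1 (k=35): L=29 R=66
Round 2 (k=26): L=66 R=166
Round 3 (k=32): L=166 R=133
Round 4 (k=41): L=133 R=242
Round 5 (k=20): L=242 R=106
Round 6 (k=25): L=106 R=147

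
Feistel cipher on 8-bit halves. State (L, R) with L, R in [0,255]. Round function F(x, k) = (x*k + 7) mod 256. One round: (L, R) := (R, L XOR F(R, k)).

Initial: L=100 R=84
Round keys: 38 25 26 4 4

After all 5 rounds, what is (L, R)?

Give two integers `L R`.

Answer: 217 163

Derivation:
Round 1 (k=38): L=84 R=27
Round 2 (k=25): L=27 R=254
Round 3 (k=26): L=254 R=200
Round 4 (k=4): L=200 R=217
Round 5 (k=4): L=217 R=163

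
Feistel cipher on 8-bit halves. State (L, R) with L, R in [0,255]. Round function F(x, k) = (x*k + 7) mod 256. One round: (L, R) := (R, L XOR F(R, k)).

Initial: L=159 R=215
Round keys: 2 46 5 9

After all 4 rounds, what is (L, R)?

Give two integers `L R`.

Answer: 113 68

Derivation:
Round 1 (k=2): L=215 R=42
Round 2 (k=46): L=42 R=68
Round 3 (k=5): L=68 R=113
Round 4 (k=9): L=113 R=68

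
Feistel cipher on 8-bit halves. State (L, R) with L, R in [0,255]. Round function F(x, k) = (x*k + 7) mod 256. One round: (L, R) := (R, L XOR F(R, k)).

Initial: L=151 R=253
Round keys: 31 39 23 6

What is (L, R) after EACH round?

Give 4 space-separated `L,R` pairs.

Round 1 (k=31): L=253 R=61
Round 2 (k=39): L=61 R=175
Round 3 (k=23): L=175 R=253
Round 4 (k=6): L=253 R=90

Answer: 253,61 61,175 175,253 253,90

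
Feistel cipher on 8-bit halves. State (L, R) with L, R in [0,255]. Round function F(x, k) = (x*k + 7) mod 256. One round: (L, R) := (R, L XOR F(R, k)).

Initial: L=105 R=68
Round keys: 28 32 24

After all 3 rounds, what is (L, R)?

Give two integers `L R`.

Answer: 131 81

Derivation:
Round 1 (k=28): L=68 R=30
Round 2 (k=32): L=30 R=131
Round 3 (k=24): L=131 R=81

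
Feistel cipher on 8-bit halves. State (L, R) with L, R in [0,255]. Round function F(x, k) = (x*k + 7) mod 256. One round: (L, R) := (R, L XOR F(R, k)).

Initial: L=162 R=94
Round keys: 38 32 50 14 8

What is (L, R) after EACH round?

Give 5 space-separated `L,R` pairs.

Round 1 (k=38): L=94 R=89
Round 2 (k=32): L=89 R=121
Round 3 (k=50): L=121 R=240
Round 4 (k=14): L=240 R=94
Round 5 (k=8): L=94 R=7

Answer: 94,89 89,121 121,240 240,94 94,7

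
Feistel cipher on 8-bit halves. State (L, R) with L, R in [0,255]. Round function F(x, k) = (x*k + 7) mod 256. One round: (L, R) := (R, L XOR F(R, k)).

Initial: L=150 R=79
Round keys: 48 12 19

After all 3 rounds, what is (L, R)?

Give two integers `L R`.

Answer: 92 154

Derivation:
Round 1 (k=48): L=79 R=65
Round 2 (k=12): L=65 R=92
Round 3 (k=19): L=92 R=154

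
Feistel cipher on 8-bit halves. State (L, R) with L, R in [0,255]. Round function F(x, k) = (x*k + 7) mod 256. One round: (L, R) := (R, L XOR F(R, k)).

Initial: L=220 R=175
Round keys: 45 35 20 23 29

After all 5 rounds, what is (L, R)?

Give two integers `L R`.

Answer: 80 254

Derivation:
Round 1 (k=45): L=175 R=22
Round 2 (k=35): L=22 R=166
Round 3 (k=20): L=166 R=233
Round 4 (k=23): L=233 R=80
Round 5 (k=29): L=80 R=254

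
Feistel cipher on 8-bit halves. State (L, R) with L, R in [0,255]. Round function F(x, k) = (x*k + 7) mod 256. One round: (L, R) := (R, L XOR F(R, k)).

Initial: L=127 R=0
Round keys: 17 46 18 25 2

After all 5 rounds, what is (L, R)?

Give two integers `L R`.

Round 1 (k=17): L=0 R=120
Round 2 (k=46): L=120 R=151
Round 3 (k=18): L=151 R=221
Round 4 (k=25): L=221 R=11
Round 5 (k=2): L=11 R=192

Answer: 11 192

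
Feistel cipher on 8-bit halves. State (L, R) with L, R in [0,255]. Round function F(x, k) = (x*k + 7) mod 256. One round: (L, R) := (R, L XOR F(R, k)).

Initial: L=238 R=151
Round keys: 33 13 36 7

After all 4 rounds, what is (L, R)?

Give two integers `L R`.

Answer: 151 232

Derivation:
Round 1 (k=33): L=151 R=144
Round 2 (k=13): L=144 R=192
Round 3 (k=36): L=192 R=151
Round 4 (k=7): L=151 R=232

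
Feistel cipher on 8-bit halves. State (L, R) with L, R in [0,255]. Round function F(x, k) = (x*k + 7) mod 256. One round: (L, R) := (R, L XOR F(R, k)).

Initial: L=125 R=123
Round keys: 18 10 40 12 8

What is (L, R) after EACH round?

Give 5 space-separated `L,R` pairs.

Answer: 123,208 208,92 92,183 183,199 199,136

Derivation:
Round 1 (k=18): L=123 R=208
Round 2 (k=10): L=208 R=92
Round 3 (k=40): L=92 R=183
Round 4 (k=12): L=183 R=199
Round 5 (k=8): L=199 R=136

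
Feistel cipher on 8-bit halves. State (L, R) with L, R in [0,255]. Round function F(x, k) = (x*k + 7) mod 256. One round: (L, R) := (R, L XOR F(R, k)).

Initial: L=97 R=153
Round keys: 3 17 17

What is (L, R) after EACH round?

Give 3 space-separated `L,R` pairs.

Answer: 153,179 179,115 115,25

Derivation:
Round 1 (k=3): L=153 R=179
Round 2 (k=17): L=179 R=115
Round 3 (k=17): L=115 R=25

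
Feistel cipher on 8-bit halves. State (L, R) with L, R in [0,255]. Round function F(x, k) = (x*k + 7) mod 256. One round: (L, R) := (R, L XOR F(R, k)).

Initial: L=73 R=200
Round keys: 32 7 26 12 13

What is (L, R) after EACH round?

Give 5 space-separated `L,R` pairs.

Round 1 (k=32): L=200 R=78
Round 2 (k=7): L=78 R=225
Round 3 (k=26): L=225 R=175
Round 4 (k=12): L=175 R=218
Round 5 (k=13): L=218 R=182

Answer: 200,78 78,225 225,175 175,218 218,182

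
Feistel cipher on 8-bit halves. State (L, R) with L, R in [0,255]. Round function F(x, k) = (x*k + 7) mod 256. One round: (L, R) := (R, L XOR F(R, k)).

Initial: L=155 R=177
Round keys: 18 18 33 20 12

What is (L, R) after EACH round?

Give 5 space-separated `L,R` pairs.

Round 1 (k=18): L=177 R=226
Round 2 (k=18): L=226 R=90
Round 3 (k=33): L=90 R=67
Round 4 (k=20): L=67 R=25
Round 5 (k=12): L=25 R=112

Answer: 177,226 226,90 90,67 67,25 25,112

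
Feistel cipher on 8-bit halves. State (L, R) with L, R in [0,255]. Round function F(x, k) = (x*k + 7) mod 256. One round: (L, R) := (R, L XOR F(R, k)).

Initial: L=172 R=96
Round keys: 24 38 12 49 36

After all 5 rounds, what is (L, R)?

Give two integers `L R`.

Answer: 86 199

Derivation:
Round 1 (k=24): L=96 R=171
Round 2 (k=38): L=171 R=9
Round 3 (k=12): L=9 R=216
Round 4 (k=49): L=216 R=86
Round 5 (k=36): L=86 R=199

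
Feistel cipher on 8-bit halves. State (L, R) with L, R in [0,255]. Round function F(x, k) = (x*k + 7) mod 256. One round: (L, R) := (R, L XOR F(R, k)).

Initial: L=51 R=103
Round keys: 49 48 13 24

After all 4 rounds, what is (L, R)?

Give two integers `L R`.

Answer: 90 103

Derivation:
Round 1 (k=49): L=103 R=141
Round 2 (k=48): L=141 R=16
Round 3 (k=13): L=16 R=90
Round 4 (k=24): L=90 R=103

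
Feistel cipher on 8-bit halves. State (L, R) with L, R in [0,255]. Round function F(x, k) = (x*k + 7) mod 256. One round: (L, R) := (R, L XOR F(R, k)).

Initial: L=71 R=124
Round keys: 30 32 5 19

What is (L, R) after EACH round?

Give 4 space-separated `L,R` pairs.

Round 1 (k=30): L=124 R=200
Round 2 (k=32): L=200 R=123
Round 3 (k=5): L=123 R=166
Round 4 (k=19): L=166 R=34

Answer: 124,200 200,123 123,166 166,34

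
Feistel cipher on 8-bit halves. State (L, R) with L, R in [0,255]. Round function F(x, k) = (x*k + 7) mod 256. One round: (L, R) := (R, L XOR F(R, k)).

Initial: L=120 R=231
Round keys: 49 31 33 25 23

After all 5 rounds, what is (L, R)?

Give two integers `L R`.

Answer: 28 224

Derivation:
Round 1 (k=49): L=231 R=70
Round 2 (k=31): L=70 R=102
Round 3 (k=33): L=102 R=107
Round 4 (k=25): L=107 R=28
Round 5 (k=23): L=28 R=224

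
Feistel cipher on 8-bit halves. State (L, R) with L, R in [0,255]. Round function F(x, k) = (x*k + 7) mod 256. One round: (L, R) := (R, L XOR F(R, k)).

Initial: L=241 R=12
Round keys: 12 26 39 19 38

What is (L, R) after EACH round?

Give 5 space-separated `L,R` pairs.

Round 1 (k=12): L=12 R=102
Round 2 (k=26): L=102 R=111
Round 3 (k=39): L=111 R=150
Round 4 (k=19): L=150 R=70
Round 5 (k=38): L=70 R=253

Answer: 12,102 102,111 111,150 150,70 70,253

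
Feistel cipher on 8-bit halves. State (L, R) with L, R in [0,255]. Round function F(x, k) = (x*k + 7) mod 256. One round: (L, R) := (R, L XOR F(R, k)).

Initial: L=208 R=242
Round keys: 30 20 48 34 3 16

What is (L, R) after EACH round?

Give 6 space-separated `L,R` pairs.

Round 1 (k=30): L=242 R=179
Round 2 (k=20): L=179 R=241
Round 3 (k=48): L=241 R=132
Round 4 (k=34): L=132 R=126
Round 5 (k=3): L=126 R=5
Round 6 (k=16): L=5 R=41

Answer: 242,179 179,241 241,132 132,126 126,5 5,41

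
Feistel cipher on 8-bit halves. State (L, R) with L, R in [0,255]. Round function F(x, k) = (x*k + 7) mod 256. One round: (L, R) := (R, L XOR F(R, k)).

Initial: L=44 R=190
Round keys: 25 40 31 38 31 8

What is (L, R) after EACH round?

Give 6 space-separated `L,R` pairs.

Round 1 (k=25): L=190 R=185
Round 2 (k=40): L=185 R=81
Round 3 (k=31): L=81 R=111
Round 4 (k=38): L=111 R=208
Round 5 (k=31): L=208 R=88
Round 6 (k=8): L=88 R=23

Answer: 190,185 185,81 81,111 111,208 208,88 88,23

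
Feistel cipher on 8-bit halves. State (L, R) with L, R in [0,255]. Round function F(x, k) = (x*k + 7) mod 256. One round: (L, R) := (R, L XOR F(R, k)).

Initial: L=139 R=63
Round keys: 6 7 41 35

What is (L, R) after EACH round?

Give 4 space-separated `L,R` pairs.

Round 1 (k=6): L=63 R=10
Round 2 (k=7): L=10 R=114
Round 3 (k=41): L=114 R=67
Round 4 (k=35): L=67 R=66

Answer: 63,10 10,114 114,67 67,66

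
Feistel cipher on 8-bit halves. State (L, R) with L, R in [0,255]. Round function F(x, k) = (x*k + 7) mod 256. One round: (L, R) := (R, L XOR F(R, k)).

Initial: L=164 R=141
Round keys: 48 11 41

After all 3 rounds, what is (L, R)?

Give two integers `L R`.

Answer: 149 55

Derivation:
Round 1 (k=48): L=141 R=211
Round 2 (k=11): L=211 R=149
Round 3 (k=41): L=149 R=55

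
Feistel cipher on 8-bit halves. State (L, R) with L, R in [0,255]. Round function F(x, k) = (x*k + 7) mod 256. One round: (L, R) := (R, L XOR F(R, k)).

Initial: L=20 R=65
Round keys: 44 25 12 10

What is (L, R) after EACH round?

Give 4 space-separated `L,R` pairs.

Answer: 65,39 39,151 151,60 60,200

Derivation:
Round 1 (k=44): L=65 R=39
Round 2 (k=25): L=39 R=151
Round 3 (k=12): L=151 R=60
Round 4 (k=10): L=60 R=200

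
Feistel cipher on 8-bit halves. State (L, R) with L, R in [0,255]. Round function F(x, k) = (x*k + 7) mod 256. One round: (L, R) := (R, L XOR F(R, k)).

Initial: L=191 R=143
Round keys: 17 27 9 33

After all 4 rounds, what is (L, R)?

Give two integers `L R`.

Answer: 141 177

Derivation:
Round 1 (k=17): L=143 R=57
Round 2 (k=27): L=57 R=133
Round 3 (k=9): L=133 R=141
Round 4 (k=33): L=141 R=177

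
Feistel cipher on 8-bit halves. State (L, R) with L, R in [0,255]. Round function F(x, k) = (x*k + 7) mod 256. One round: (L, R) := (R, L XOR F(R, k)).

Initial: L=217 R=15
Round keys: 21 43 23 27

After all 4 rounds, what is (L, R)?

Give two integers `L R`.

Answer: 75 239

Derivation:
Round 1 (k=21): L=15 R=155
Round 2 (k=43): L=155 R=31
Round 3 (k=23): L=31 R=75
Round 4 (k=27): L=75 R=239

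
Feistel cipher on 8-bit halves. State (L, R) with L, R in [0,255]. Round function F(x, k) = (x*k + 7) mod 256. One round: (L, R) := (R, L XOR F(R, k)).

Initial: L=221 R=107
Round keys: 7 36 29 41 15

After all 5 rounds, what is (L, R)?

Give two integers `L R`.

Round 1 (k=7): L=107 R=41
Round 2 (k=36): L=41 R=160
Round 3 (k=29): L=160 R=14
Round 4 (k=41): L=14 R=229
Round 5 (k=15): L=229 R=124

Answer: 229 124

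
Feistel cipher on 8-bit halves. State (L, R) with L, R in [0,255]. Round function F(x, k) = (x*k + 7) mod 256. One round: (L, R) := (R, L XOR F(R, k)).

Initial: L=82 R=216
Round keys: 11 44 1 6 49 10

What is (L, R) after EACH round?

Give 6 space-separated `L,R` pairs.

Round 1 (k=11): L=216 R=29
Round 2 (k=44): L=29 R=219
Round 3 (k=1): L=219 R=255
Round 4 (k=6): L=255 R=218
Round 5 (k=49): L=218 R=62
Round 6 (k=10): L=62 R=169

Answer: 216,29 29,219 219,255 255,218 218,62 62,169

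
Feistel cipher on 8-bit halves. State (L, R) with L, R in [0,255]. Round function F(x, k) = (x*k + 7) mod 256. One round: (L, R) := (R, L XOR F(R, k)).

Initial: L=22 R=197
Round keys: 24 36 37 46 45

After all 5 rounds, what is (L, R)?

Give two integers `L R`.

Round 1 (k=24): L=197 R=105
Round 2 (k=36): L=105 R=14
Round 3 (k=37): L=14 R=100
Round 4 (k=46): L=100 R=241
Round 5 (k=45): L=241 R=0

Answer: 241 0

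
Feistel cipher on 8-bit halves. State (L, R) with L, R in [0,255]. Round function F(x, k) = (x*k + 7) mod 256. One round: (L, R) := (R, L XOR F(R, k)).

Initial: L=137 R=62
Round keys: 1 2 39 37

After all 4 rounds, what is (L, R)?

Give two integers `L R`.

Round 1 (k=1): L=62 R=204
Round 2 (k=2): L=204 R=161
Round 3 (k=39): L=161 R=66
Round 4 (k=37): L=66 R=48

Answer: 66 48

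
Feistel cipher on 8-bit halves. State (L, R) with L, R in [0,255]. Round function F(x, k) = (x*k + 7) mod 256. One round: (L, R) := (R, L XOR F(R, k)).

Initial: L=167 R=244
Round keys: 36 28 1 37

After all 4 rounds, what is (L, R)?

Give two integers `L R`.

Round 1 (k=36): L=244 R=240
Round 2 (k=28): L=240 R=179
Round 3 (k=1): L=179 R=74
Round 4 (k=37): L=74 R=10

Answer: 74 10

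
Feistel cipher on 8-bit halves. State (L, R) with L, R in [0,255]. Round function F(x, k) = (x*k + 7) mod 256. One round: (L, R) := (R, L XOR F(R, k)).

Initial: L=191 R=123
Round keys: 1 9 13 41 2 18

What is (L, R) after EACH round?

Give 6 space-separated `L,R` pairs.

Round 1 (k=1): L=123 R=61
Round 2 (k=9): L=61 R=87
Round 3 (k=13): L=87 R=79
Round 4 (k=41): L=79 R=249
Round 5 (k=2): L=249 R=182
Round 6 (k=18): L=182 R=42

Answer: 123,61 61,87 87,79 79,249 249,182 182,42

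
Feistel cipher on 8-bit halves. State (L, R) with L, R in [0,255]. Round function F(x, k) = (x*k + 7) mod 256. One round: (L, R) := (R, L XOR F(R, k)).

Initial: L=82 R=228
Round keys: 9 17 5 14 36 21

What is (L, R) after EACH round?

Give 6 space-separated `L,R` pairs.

Round 1 (k=9): L=228 R=89
Round 2 (k=17): L=89 R=20
Round 3 (k=5): L=20 R=50
Round 4 (k=14): L=50 R=215
Round 5 (k=36): L=215 R=113
Round 6 (k=21): L=113 R=155

Answer: 228,89 89,20 20,50 50,215 215,113 113,155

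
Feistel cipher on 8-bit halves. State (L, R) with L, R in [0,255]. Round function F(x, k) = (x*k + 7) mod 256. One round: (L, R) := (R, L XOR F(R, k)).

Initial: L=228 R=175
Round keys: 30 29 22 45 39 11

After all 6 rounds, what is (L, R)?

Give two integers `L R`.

Answer: 55 184

Derivation:
Round 1 (k=30): L=175 R=109
Round 2 (k=29): L=109 R=207
Round 3 (k=22): L=207 R=188
Round 4 (k=45): L=188 R=220
Round 5 (k=39): L=220 R=55
Round 6 (k=11): L=55 R=184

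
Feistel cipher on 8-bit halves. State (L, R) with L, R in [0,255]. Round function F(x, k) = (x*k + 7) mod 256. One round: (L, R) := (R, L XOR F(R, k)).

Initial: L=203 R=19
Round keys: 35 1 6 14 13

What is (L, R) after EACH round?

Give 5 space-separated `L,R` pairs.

Round 1 (k=35): L=19 R=107
Round 2 (k=1): L=107 R=97
Round 3 (k=6): L=97 R=38
Round 4 (k=14): L=38 R=122
Round 5 (k=13): L=122 R=31

Answer: 19,107 107,97 97,38 38,122 122,31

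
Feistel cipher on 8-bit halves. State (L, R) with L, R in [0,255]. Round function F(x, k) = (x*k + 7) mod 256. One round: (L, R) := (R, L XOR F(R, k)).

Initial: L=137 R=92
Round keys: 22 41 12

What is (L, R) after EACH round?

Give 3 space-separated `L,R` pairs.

Answer: 92,102 102,1 1,117

Derivation:
Round 1 (k=22): L=92 R=102
Round 2 (k=41): L=102 R=1
Round 3 (k=12): L=1 R=117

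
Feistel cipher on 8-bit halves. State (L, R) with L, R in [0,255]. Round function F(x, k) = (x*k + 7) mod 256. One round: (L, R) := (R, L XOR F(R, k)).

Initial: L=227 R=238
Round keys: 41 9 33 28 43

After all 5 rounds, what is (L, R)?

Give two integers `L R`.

Round 1 (k=41): L=238 R=198
Round 2 (k=9): L=198 R=19
Round 3 (k=33): L=19 R=188
Round 4 (k=28): L=188 R=132
Round 5 (k=43): L=132 R=143

Answer: 132 143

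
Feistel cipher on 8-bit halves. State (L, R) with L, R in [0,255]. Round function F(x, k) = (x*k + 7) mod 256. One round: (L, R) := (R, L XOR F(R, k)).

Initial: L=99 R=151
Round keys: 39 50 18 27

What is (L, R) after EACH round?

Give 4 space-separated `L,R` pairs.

Answer: 151,107 107,122 122,240 240,45

Derivation:
Round 1 (k=39): L=151 R=107
Round 2 (k=50): L=107 R=122
Round 3 (k=18): L=122 R=240
Round 4 (k=27): L=240 R=45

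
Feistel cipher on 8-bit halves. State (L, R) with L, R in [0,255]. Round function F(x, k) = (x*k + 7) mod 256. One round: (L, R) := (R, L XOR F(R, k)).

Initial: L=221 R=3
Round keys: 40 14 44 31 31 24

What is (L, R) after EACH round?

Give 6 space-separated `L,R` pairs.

Round 1 (k=40): L=3 R=162
Round 2 (k=14): L=162 R=224
Round 3 (k=44): L=224 R=37
Round 4 (k=31): L=37 R=98
Round 5 (k=31): L=98 R=192
Round 6 (k=24): L=192 R=101

Answer: 3,162 162,224 224,37 37,98 98,192 192,101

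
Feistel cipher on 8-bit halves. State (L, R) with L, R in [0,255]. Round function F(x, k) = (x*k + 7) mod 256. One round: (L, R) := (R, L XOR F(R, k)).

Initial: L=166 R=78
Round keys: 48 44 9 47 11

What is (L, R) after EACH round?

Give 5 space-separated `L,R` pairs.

Round 1 (k=48): L=78 R=1
Round 2 (k=44): L=1 R=125
Round 3 (k=9): L=125 R=109
Round 4 (k=47): L=109 R=119
Round 5 (k=11): L=119 R=73

Answer: 78,1 1,125 125,109 109,119 119,73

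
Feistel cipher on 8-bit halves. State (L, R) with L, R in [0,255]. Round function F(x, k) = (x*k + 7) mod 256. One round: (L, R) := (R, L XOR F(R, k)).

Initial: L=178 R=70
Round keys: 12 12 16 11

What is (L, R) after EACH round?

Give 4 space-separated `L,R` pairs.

Answer: 70,253 253,165 165,170 170,240

Derivation:
Round 1 (k=12): L=70 R=253
Round 2 (k=12): L=253 R=165
Round 3 (k=16): L=165 R=170
Round 4 (k=11): L=170 R=240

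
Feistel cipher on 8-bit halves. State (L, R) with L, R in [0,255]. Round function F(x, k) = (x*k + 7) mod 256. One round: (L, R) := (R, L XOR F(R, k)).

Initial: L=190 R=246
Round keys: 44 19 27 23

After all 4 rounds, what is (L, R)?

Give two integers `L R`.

Round 1 (k=44): L=246 R=241
Round 2 (k=19): L=241 R=28
Round 3 (k=27): L=28 R=10
Round 4 (k=23): L=10 R=241

Answer: 10 241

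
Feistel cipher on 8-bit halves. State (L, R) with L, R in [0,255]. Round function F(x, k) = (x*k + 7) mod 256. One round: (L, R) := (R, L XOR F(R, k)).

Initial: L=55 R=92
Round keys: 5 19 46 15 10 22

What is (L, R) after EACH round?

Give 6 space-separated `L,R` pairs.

Answer: 92,228 228,175 175,157 157,149 149,68 68,74

Derivation:
Round 1 (k=5): L=92 R=228
Round 2 (k=19): L=228 R=175
Round 3 (k=46): L=175 R=157
Round 4 (k=15): L=157 R=149
Round 5 (k=10): L=149 R=68
Round 6 (k=22): L=68 R=74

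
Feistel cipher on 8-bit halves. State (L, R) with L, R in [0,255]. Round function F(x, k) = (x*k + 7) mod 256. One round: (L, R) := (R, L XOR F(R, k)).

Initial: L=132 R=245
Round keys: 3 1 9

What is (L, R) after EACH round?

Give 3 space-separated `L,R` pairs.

Answer: 245,98 98,156 156,225

Derivation:
Round 1 (k=3): L=245 R=98
Round 2 (k=1): L=98 R=156
Round 3 (k=9): L=156 R=225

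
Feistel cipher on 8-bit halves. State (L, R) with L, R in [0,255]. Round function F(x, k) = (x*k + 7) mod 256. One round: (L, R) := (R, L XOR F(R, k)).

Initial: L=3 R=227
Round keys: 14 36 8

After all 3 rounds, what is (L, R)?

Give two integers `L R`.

Round 1 (k=14): L=227 R=114
Round 2 (k=36): L=114 R=236
Round 3 (k=8): L=236 R=21

Answer: 236 21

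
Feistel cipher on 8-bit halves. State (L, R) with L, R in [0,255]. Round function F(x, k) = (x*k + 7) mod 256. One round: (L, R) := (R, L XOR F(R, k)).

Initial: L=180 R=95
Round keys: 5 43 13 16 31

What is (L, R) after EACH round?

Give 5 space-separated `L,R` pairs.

Round 1 (k=5): L=95 R=86
Round 2 (k=43): L=86 R=38
Round 3 (k=13): L=38 R=163
Round 4 (k=16): L=163 R=17
Round 5 (k=31): L=17 R=181

Answer: 95,86 86,38 38,163 163,17 17,181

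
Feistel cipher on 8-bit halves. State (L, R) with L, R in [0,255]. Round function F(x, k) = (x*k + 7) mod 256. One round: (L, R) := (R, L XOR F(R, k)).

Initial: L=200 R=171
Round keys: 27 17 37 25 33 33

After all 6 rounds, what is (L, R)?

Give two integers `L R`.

Answer: 206 3

Derivation:
Round 1 (k=27): L=171 R=216
Round 2 (k=17): L=216 R=244
Round 3 (k=37): L=244 R=147
Round 4 (k=25): L=147 R=150
Round 5 (k=33): L=150 R=206
Round 6 (k=33): L=206 R=3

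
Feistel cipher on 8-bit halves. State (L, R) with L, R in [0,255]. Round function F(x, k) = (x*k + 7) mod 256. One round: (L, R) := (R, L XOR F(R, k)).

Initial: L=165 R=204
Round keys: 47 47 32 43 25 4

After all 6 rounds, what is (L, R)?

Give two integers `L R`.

Round 1 (k=47): L=204 R=222
Round 2 (k=47): L=222 R=5
Round 3 (k=32): L=5 R=121
Round 4 (k=43): L=121 R=95
Round 5 (k=25): L=95 R=55
Round 6 (k=4): L=55 R=188

Answer: 55 188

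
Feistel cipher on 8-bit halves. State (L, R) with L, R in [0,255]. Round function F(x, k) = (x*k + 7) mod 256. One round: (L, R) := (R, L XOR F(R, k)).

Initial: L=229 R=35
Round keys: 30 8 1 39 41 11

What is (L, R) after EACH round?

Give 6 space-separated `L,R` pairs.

Round 1 (k=30): L=35 R=196
Round 2 (k=8): L=196 R=4
Round 3 (k=1): L=4 R=207
Round 4 (k=39): L=207 R=148
Round 5 (k=41): L=148 R=116
Round 6 (k=11): L=116 R=151

Answer: 35,196 196,4 4,207 207,148 148,116 116,151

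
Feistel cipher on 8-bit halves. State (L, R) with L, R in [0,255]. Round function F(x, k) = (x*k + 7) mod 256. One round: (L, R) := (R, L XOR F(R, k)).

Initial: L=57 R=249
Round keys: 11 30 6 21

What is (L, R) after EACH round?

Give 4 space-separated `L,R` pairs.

Answer: 249,131 131,152 152,20 20,51

Derivation:
Round 1 (k=11): L=249 R=131
Round 2 (k=30): L=131 R=152
Round 3 (k=6): L=152 R=20
Round 4 (k=21): L=20 R=51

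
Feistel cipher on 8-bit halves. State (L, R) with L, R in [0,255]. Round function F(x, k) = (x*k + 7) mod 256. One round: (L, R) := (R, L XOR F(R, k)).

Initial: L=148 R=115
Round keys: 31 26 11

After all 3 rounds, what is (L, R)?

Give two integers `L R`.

Answer: 180 163

Derivation:
Round 1 (k=31): L=115 R=96
Round 2 (k=26): L=96 R=180
Round 3 (k=11): L=180 R=163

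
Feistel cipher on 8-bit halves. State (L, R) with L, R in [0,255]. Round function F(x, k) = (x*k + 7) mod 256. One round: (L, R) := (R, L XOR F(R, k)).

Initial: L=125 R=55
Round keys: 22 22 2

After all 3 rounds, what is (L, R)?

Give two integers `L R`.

Answer: 24 139

Derivation:
Round 1 (k=22): L=55 R=188
Round 2 (k=22): L=188 R=24
Round 3 (k=2): L=24 R=139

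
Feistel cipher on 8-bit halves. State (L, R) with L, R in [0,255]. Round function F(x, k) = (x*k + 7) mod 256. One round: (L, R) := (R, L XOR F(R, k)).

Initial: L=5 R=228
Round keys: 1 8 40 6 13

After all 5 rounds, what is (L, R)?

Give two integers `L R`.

Round 1 (k=1): L=228 R=238
Round 2 (k=8): L=238 R=147
Round 3 (k=40): L=147 R=17
Round 4 (k=6): L=17 R=254
Round 5 (k=13): L=254 R=252

Answer: 254 252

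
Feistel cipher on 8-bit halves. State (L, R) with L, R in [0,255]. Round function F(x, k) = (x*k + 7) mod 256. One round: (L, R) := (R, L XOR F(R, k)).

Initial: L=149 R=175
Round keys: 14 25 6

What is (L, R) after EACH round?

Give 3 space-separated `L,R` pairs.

Round 1 (k=14): L=175 R=12
Round 2 (k=25): L=12 R=156
Round 3 (k=6): L=156 R=163

Answer: 175,12 12,156 156,163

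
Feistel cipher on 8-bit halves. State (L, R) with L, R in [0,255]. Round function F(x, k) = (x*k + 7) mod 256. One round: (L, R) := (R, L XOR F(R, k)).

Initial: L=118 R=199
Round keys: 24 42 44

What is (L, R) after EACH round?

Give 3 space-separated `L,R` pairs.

Answer: 199,217 217,102 102,86

Derivation:
Round 1 (k=24): L=199 R=217
Round 2 (k=42): L=217 R=102
Round 3 (k=44): L=102 R=86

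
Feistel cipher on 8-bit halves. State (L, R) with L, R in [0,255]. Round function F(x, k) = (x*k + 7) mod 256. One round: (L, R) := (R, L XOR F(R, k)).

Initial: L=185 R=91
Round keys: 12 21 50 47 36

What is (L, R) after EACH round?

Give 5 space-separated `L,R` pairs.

Answer: 91,242 242,186 186,169 169,180 180,254

Derivation:
Round 1 (k=12): L=91 R=242
Round 2 (k=21): L=242 R=186
Round 3 (k=50): L=186 R=169
Round 4 (k=47): L=169 R=180
Round 5 (k=36): L=180 R=254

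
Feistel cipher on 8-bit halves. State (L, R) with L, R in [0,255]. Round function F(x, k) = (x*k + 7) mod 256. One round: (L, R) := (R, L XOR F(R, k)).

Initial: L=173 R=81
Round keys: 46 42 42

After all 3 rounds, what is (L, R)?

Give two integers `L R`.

Round 1 (k=46): L=81 R=56
Round 2 (k=42): L=56 R=102
Round 3 (k=42): L=102 R=251

Answer: 102 251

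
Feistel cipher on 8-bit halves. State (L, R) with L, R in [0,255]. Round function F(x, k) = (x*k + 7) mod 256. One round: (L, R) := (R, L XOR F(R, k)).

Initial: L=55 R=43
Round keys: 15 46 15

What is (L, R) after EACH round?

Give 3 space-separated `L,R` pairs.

Answer: 43,187 187,138 138,166

Derivation:
Round 1 (k=15): L=43 R=187
Round 2 (k=46): L=187 R=138
Round 3 (k=15): L=138 R=166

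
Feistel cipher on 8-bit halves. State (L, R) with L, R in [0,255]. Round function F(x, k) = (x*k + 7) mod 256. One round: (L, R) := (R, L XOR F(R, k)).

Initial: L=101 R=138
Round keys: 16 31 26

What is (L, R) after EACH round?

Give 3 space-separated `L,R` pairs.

Answer: 138,194 194,15 15,79

Derivation:
Round 1 (k=16): L=138 R=194
Round 2 (k=31): L=194 R=15
Round 3 (k=26): L=15 R=79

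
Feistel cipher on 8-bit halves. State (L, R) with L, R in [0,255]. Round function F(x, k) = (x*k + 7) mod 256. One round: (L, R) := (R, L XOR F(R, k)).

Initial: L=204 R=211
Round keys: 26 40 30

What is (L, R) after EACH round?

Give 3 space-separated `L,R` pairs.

Answer: 211,185 185,60 60,182

Derivation:
Round 1 (k=26): L=211 R=185
Round 2 (k=40): L=185 R=60
Round 3 (k=30): L=60 R=182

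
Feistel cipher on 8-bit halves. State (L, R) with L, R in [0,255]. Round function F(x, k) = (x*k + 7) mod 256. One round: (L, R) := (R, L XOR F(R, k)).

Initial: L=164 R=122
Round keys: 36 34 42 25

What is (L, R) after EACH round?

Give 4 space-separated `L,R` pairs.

Answer: 122,139 139,7 7,166 166,58

Derivation:
Round 1 (k=36): L=122 R=139
Round 2 (k=34): L=139 R=7
Round 3 (k=42): L=7 R=166
Round 4 (k=25): L=166 R=58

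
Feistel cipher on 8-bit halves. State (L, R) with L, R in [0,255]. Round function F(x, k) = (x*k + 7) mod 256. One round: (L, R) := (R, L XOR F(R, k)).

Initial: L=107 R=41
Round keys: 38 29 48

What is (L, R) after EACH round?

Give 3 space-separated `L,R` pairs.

Answer: 41,118 118,76 76,49

Derivation:
Round 1 (k=38): L=41 R=118
Round 2 (k=29): L=118 R=76
Round 3 (k=48): L=76 R=49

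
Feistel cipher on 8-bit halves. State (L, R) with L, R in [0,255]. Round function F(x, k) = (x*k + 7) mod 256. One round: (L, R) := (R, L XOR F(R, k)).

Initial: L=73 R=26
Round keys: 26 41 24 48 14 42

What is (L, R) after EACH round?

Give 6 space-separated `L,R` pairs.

Round 1 (k=26): L=26 R=226
Round 2 (k=41): L=226 R=35
Round 3 (k=24): L=35 R=173
Round 4 (k=48): L=173 R=84
Round 5 (k=14): L=84 R=50
Round 6 (k=42): L=50 R=111

Answer: 26,226 226,35 35,173 173,84 84,50 50,111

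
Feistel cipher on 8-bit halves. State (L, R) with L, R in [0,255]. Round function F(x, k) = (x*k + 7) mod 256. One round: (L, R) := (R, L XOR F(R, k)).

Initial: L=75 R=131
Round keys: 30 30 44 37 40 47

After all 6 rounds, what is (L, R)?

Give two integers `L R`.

Round 1 (k=30): L=131 R=42
Round 2 (k=30): L=42 R=112
Round 3 (k=44): L=112 R=109
Round 4 (k=37): L=109 R=184
Round 5 (k=40): L=184 R=170
Round 6 (k=47): L=170 R=133

Answer: 170 133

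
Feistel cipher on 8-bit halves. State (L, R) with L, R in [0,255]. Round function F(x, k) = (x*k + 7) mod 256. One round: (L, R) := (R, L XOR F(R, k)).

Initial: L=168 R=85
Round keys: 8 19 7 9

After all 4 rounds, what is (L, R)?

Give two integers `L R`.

Round 1 (k=8): L=85 R=7
Round 2 (k=19): L=7 R=217
Round 3 (k=7): L=217 R=241
Round 4 (k=9): L=241 R=89

Answer: 241 89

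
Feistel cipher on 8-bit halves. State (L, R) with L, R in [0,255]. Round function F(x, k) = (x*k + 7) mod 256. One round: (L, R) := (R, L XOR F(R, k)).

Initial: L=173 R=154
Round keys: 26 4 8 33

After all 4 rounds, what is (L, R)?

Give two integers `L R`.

Round 1 (k=26): L=154 R=6
Round 2 (k=4): L=6 R=133
Round 3 (k=8): L=133 R=41
Round 4 (k=33): L=41 R=213

Answer: 41 213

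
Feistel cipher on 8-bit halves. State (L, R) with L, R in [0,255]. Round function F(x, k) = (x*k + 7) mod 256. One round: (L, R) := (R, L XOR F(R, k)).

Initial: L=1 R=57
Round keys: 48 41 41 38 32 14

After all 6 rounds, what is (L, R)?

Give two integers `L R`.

Answer: 170 178

Derivation:
Round 1 (k=48): L=57 R=182
Round 2 (k=41): L=182 R=20
Round 3 (k=41): L=20 R=141
Round 4 (k=38): L=141 R=225
Round 5 (k=32): L=225 R=170
Round 6 (k=14): L=170 R=178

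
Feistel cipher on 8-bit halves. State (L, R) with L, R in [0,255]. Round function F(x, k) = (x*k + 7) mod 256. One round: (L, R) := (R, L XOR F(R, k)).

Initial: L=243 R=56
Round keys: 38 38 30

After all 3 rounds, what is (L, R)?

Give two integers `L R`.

Round 1 (k=38): L=56 R=164
Round 2 (k=38): L=164 R=103
Round 3 (k=30): L=103 R=189

Answer: 103 189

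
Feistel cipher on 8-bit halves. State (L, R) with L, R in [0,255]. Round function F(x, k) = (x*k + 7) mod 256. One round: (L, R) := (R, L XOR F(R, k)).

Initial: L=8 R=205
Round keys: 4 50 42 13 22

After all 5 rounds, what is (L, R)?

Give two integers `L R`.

Round 1 (k=4): L=205 R=51
Round 2 (k=50): L=51 R=48
Round 3 (k=42): L=48 R=212
Round 4 (k=13): L=212 R=251
Round 5 (k=22): L=251 R=77

Answer: 251 77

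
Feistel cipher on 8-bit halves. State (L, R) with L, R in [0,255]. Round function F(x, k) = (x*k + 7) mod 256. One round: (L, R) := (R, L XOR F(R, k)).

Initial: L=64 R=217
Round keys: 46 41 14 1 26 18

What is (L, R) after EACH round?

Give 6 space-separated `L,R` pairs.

Answer: 217,69 69,205 205,120 120,178 178,99 99,79

Derivation:
Round 1 (k=46): L=217 R=69
Round 2 (k=41): L=69 R=205
Round 3 (k=14): L=205 R=120
Round 4 (k=1): L=120 R=178
Round 5 (k=26): L=178 R=99
Round 6 (k=18): L=99 R=79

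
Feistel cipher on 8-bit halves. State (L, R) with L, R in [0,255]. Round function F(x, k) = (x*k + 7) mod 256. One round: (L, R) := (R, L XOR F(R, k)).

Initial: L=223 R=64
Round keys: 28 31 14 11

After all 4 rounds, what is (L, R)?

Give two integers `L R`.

Answer: 193 61

Derivation:
Round 1 (k=28): L=64 R=216
Round 2 (k=31): L=216 R=111
Round 3 (k=14): L=111 R=193
Round 4 (k=11): L=193 R=61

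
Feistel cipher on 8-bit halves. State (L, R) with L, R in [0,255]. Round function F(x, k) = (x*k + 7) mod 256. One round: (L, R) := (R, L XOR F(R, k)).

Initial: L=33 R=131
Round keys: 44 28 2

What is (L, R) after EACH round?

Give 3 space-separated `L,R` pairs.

Round 1 (k=44): L=131 R=170
Round 2 (k=28): L=170 R=28
Round 3 (k=2): L=28 R=149

Answer: 131,170 170,28 28,149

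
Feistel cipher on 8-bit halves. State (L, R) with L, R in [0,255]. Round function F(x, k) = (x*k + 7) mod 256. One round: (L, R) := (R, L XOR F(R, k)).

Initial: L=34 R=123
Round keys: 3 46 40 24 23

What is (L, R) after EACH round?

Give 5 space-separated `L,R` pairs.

Round 1 (k=3): L=123 R=90
Round 2 (k=46): L=90 R=72
Round 3 (k=40): L=72 R=29
Round 4 (k=24): L=29 R=247
Round 5 (k=23): L=247 R=37

Answer: 123,90 90,72 72,29 29,247 247,37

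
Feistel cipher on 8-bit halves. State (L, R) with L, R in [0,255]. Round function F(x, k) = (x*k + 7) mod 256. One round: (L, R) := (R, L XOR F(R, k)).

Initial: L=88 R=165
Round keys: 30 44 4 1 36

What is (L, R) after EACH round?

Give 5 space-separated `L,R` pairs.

Answer: 165,5 5,70 70,26 26,103 103,153

Derivation:
Round 1 (k=30): L=165 R=5
Round 2 (k=44): L=5 R=70
Round 3 (k=4): L=70 R=26
Round 4 (k=1): L=26 R=103
Round 5 (k=36): L=103 R=153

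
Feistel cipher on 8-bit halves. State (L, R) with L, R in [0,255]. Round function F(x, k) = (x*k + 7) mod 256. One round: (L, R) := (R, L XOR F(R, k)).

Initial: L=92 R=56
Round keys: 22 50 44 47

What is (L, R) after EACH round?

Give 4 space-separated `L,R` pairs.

Answer: 56,139 139,21 21,40 40,74

Derivation:
Round 1 (k=22): L=56 R=139
Round 2 (k=50): L=139 R=21
Round 3 (k=44): L=21 R=40
Round 4 (k=47): L=40 R=74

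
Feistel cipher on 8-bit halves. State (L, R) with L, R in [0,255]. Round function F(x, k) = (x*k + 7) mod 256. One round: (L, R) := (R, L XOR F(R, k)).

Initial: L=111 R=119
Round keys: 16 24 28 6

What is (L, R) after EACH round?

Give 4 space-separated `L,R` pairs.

Round 1 (k=16): L=119 R=24
Round 2 (k=24): L=24 R=48
Round 3 (k=28): L=48 R=95
Round 4 (k=6): L=95 R=113

Answer: 119,24 24,48 48,95 95,113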